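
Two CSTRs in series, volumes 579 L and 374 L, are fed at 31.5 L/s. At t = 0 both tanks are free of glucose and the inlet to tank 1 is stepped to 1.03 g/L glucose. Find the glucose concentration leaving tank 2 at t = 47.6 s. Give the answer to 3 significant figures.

0.846 g/L

Time constants: τᵢ = Vᵢ/Q for each well-mixed tank.
τ₁ = 579/31.5 = 18.381 s; τ₂ = 374/31.5 = 11.873 s.
Tank 1: C₁ = C_in(1 − e^(−t/τ₁)). Tank 2 (τ₁ ≠ τ₂): C₂ = C_in[1 − (τ₁ e^(−t/τ₁) − τ₂ e^(−t/τ₂))/(τ₁ − τ₂)].
At t = 47.6: e^(−t/τ₁) = 0.075047, e^(−t/τ₂) = 0.018150.
C₂ = 1.03·[1 − (18.381·0.075047 − 11.873·0.018150)/(6.5079)] = 1.03·0.82115 = 0.84578 g/L.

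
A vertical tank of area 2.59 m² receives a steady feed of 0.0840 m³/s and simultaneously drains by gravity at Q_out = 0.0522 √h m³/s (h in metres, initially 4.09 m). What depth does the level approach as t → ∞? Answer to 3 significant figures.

Mass balance (ρ constant): A dh/dt = Q_in − 0.0522 √h. At steady state dh/dt = 0:
Q_in = 0.0522 √h_ss ⇒ √h_ss = 0.0840/0.0522 = 1.6092.
h_ss = 1.6092² = 2.5895 m. (Since h₀ = 4.09 m > h_ss, the level will fall toward this value.)

2.59 m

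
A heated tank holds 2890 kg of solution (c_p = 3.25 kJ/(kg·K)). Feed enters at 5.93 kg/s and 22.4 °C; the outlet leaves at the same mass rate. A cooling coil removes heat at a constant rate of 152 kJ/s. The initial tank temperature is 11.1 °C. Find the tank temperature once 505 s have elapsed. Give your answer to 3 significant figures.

13.3 °C

Heat balance on the well-mixed liquid: M c_p dT/dt = ṁ c_p (T_in − T) − 152.
Rearrange: dT/dt = (T_ss − T)/τ with τ = M/ṁ = 487.35 s and T_ss = T_in − Q̇/(ṁ c_p) = 14.513 °C.
This is linear first-order; T(t) = T_ss + (T₀ − T_ss) e^(−t/τ).
T(505) = 14.513 + (-3.4131)·e^(−505/487.35) = 14.513 + (-3.4131)·0.35480 = 13.302 °C.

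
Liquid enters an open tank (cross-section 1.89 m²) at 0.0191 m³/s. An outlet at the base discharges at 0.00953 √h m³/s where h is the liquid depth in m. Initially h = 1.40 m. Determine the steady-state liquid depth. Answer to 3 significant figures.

A dh/dt = Q_in − 0.00953 √h. Steady state requires inflow = outflow:
Q_in = 0.00953 √h_ss ⇒ √h_ss = 0.0191/0.00953 = 2.0042.
h_ss = 2.0042² = 4.0168 m. (Since h₀ = 1.40 m < h_ss, the level will rise toward this value.)

4.02 m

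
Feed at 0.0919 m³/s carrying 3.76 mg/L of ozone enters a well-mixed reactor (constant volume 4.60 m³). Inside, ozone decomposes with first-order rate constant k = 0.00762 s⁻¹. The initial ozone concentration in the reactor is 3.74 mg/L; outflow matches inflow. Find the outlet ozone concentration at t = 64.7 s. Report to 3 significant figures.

V dC/dt = Q(C_in − C) − k V C.
dC/dt = (Q/V) C_in − (Q/V + k) C; effective rate a = Q/V + k = 0.019978 + 0.00762 = 0.027598 s⁻¹.
C_ss = Q C_in/(Q + kV) = 2.7218 mg/L; C(t) = C_ss + (C₀ − C_ss) e^(−a t).
C(64.7) = 2.7218 + (1.0182)·e^(−0.027598·64.7) = 2.7218 + (1.0182)·0.16770 = 2.8926 mg/L.

2.89 mg/L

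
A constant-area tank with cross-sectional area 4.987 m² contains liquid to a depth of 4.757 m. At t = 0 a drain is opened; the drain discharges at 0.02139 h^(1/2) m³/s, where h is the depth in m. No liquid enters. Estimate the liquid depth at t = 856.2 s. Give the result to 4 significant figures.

0.1189 m

Mass balance (ρ constant): A dh/dt = −0.02139 √h.
∫ h^(−1/2) dh = −(0.02139/A) ∫ dt, giving 2√h = 2√h₀ − (0.02139/A) t.
√h = √4.757 − 0.02139·856.2/(2·4.987) = 2.18105 − 1.83619 = 0.344869.
h = 0.344869² = 0.118935 m.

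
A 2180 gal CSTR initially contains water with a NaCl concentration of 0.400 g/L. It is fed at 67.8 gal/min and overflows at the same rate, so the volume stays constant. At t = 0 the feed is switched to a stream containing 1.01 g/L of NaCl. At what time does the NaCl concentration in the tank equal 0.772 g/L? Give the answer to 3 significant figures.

30.3 min

Accumulation = in − out for the solute gives V dC/dt = Q(C_in − C), so τ = V/Q = 32.153 min.
C(t) = C_in + (C₀ − C_in) e^(−t/τ). Set C = 0.772 and solve for t:
e^(−t/τ) = (C − C_in)/(C₀ − C_in) = (0.772 − 1.01)/(0.400 − 1.01) = 0.39016
t = −τ ln(…) = 32.153 × 0.94119 = 30.262 min.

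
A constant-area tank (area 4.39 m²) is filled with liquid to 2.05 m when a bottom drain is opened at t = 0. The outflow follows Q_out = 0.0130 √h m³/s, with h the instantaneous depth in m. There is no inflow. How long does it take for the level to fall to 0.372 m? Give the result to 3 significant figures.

With no inflow, A dh/dt = −0.0130 √h.
This is separable: 2 d(√h)/dt = −0.0130/A, so √h = √h₀ − (0.0130/(2A)) t.
t = 2A(√h₀ − √h)/0.0130 = 2·4.39·(√2.05 − √0.372)/0.0130
  = 8.7800 × (1.4318 − 0.60992) / 0.0130 = 555.07 s.

555 s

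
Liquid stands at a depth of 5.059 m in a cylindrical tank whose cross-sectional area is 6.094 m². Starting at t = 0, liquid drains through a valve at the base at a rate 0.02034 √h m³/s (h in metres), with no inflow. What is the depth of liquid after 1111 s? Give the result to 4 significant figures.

Accumulation of liquid (constant cross-section A): A dh/dt = −0.02034 √h.
∫ h^(−1/2) dh = −(0.02034/A) ∫ dt, giving 2√h = 2√h₀ − (0.02034/A) t.
√h = √5.059 − 0.02034·1111/(2·6.094) = 2.24922 − 1.85410 = 0.395125.
h = 0.395125² = 0.156123 m.

0.1561 m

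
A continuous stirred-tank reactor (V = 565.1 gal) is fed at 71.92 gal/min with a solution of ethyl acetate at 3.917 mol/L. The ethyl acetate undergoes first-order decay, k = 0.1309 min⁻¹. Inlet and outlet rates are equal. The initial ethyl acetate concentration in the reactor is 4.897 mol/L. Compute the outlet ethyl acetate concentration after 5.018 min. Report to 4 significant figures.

2.743 mol/L

Species balance: V dC/dt = Q C_in − Q C − k V C.
dC/dt = (Q/V) C_in − (Q/V + k) C; effective rate a = Q/V + k = 0.127270 + 0.1309 = 0.258170 min⁻¹.
C_ss = Q C_in/(Q + kV) = 1.93096 mol/L; C(t) = C_ss + (C₀ − C_ss) e^(−a t).
C(5.018) = 1.93096 + (2.96604)·e^(−0.258170·5.018) = 1.93096 + (2.96604)·0.273762 = 2.74295 mol/L.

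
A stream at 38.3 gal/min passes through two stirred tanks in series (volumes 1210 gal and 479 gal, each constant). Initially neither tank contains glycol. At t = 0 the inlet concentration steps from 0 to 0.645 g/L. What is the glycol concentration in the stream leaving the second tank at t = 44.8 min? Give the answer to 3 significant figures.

Species balance on tank i: dCᵢ/dt = (Cᵢ₋₁ − Cᵢ)/τᵢ with τᵢ = Vᵢ/Q.
τ₁ = 1210/38.3 = 31.593 min; τ₂ = 479/38.3 = 12.507 min.
Solving the cascade with C₁(0)=C₂(0)=0 gives C₂(t) = C_in[1 − (τ₁ e^(−t/τ₁) − τ₂ e^(−t/τ₂))/(τ₁ − τ₂)].
At t = 44.8: e^(−t/τ₁) = 0.24219, e^(−t/τ₂) = 0.027816.
C₂ = 0.645·[1 − (31.593·0.24219 − 12.507·0.027816)/(19.086)] = 0.645·0.61734 = 0.39819 g/L.

0.398 g/L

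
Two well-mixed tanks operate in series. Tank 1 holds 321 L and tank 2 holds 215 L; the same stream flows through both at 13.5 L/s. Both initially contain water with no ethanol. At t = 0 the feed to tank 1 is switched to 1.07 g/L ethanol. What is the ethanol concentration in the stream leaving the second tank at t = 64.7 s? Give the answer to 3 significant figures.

Time constants: τᵢ = Vᵢ/Q for each well-mixed tank.
τ₁ = 321/13.5 = 23.778 s; τ₂ = 215/13.5 = 15.926 s.
Tank 1: C₁ = C_in(1 − e^(−t/τ₁)). Tank 2 (τ₁ ≠ τ₂): C₂ = C_in[1 − (τ₁ e^(−t/τ₁) − τ₂ e^(−t/τ₂))/(τ₁ − τ₂)].
At t = 64.7: e^(−t/τ₁) = 0.065807, e^(−t/τ₂) = 0.017205.
C₂ = 1.07·[1 − (23.778·0.065807 − 15.926·0.017205)/(7.8519)] = 1.07·0.83561 = 0.89411 g/L.

0.894 g/L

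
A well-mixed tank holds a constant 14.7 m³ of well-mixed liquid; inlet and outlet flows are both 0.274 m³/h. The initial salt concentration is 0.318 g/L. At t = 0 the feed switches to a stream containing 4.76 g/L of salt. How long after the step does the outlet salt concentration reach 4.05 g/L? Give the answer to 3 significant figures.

98.4 h

Species balance: V dC/dt = Q(C_in − C) ⇒ τ = V/Q = 53.650 h.
C(t) = C_in + (C₀ − C_in) e^(−t/τ). Set C = 4.05 and solve for t:
e^(−t/τ) = (C − C_in)/(C₀ − C_in) = (4.05 − 4.76)/(0.318 − 4.76) = 0.15984
t = −τ ln(…) = 53.650 × 1.8336 = 98.372 h.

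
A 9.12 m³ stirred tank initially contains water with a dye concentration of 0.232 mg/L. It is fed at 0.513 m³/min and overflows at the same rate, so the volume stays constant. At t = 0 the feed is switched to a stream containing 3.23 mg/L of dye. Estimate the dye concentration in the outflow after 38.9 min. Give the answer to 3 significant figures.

Accumulation = in − out for the solute gives V dC/dt = Q(C_in − C).
Time constant τ = V/Q = 9.12/0.513 = 17.778 min.
Integrating: C(t) = C_in + (C₀ − C_in) e^(−t/τ).
C(38.9) = 3.23 + (0.232 − 3.23)·e^(−38.9/17.778) = 3.23 + (-2.9980)·0.11213 = 2.8938 mg/L.

2.89 mg/L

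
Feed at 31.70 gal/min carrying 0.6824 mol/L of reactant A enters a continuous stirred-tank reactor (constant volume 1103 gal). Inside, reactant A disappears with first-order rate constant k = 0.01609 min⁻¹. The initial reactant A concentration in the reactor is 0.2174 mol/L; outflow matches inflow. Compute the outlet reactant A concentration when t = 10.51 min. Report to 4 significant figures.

0.3001 mol/L

Accumulation = in − out − consumed: V dC/dt = Q C_in − Q C − k V C.
This is linear with rate a = Q/V + k = 0.0448298 min⁻¹.
C_ss = Q C_in/(Q + kV) = 0.437478 mol/L; C(t) = C_ss + (C₀ − C_ss) e^(−a t).
C(10.51) = 0.437478 + (-0.220078)·e^(−0.0448298·10.51) = 0.437478 + (-0.220078)·0.624277 = 0.300088 mol/L.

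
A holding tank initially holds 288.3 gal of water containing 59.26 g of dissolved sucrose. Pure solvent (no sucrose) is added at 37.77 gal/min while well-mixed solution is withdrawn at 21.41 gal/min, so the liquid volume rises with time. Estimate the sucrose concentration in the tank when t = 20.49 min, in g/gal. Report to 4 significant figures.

0.03463 g/gal

Let m(t) be the amount of sucrose. Volume: V(t) = V₀ + (Q_in − Q_out) t = 288.3 + 16.3600 t; V(20.49) = 623.516 gal.
No sucrose enters, so dm/dt = −Q_out · (m/V).
Separate: dm/m = −Q_out dt/V(t) ⇒ ln(m/m₀) = −(Q_out/(Q_in−Q_out)) ln(V/V₀).
m = m₀ (V₀/V)^(Q_out/(Q_in−Q_out)) = 59.26 × (288.3/623.516)^(1.30868) = 21.5948 g.
C = m/V = 21.5948/623.516 = 0.0346339 g/gal.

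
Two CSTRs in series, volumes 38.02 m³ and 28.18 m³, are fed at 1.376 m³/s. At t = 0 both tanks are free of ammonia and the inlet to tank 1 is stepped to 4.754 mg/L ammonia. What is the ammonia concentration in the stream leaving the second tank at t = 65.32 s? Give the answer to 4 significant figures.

Each tank obeys Vᵢ dCᵢ/dt = Q(Cᵢ₋₁ − Cᵢ), so τᵢ = Vᵢ/Q.
τ₁ = 38.02/1.376 = 27.6308 s; τ₂ = 28.18/1.376 = 20.4797 s.
Tank 1: C₁ = C_in(1 − e^(−t/τ₁)). Tank 2 (τ₁ ≠ τ₂): C₂ = C_in[1 − (τ₁ e^(−t/τ₁) − τ₂ e^(−t/τ₂))/(τ₁ − τ₂)].
At t = 65.32: e^(−t/τ₁) = 0.0940407, e^(−t/τ₂) = 0.0411922.
C₂ = 4.754·[1 − (27.6308·0.0940407 − 20.4797·0.0411922)/(7.15116)] = 4.754·0.754610 = 3.58742 mg/L.

3.587 mg/L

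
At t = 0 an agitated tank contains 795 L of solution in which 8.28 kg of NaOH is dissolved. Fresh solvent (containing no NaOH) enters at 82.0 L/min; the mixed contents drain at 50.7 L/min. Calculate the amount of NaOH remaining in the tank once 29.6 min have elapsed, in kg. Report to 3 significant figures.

Let m(t) be the amount of NaOH. Volume: V(t) = V₀ + (Q_in − Q_out) t = 795 + 31.300 t; V(29.6) = 1721.5 L.
Species balance (pure solvent in): dm/dt = −Q_out · m/V(t).
Separate: dm/m = −Q_out dt/V(t) ⇒ ln(m/m₀) = −(Q_out/(Q_in−Q_out)) ln(V/V₀).
m = m₀ (V₀/V)^(Q_out/(Q_in−Q_out)) = 8.28 × (795/1721.5)^(1.6198) = 2.3688 kg.

2.37 kg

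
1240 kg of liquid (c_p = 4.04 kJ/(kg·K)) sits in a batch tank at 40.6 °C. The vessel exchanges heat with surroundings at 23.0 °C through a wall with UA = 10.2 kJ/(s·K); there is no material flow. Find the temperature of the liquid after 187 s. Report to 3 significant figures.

Heat balance on the well-mixed liquid: M c_p dT/dt = −UA(T − T_amb).
dT/dt = (T_ss − T)/τ with T_ss = T_amb = 23.000 °C, τ = M c_p/UA = 1240·4.04/10.2 = 491.14 s.
This is linear first-order; T(t) = T_ss + (T₀ − T_ss) e^(−t/τ).
T(187) = 23.000 + (17.600)·0.68335 = 35.027 °C.

35.0 °C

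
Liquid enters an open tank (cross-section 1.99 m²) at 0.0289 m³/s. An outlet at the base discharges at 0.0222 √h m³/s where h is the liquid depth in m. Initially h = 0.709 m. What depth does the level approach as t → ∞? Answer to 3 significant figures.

1.69 m

Level balance: A dh/dt = 0.0289 − 0.0222 √h. Setting dh/dt = 0:
Q_in = 0.0222 √h_ss ⇒ √h_ss = 0.0289/0.0222 = 1.3018.
h_ss = 1.3018² = 1.6947 m. (Since h₀ = 0.709 m < h_ss, the level will rise toward this value.)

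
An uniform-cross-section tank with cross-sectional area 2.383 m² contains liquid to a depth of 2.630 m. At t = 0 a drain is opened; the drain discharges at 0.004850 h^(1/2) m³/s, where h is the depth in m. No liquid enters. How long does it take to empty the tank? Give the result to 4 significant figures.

1594 s

Volume balance on the tank: A dh/dt = −0.004850 √h.
This is separable: 2 d(√h)/dt = −0.004850/A, so √h = √h₀ − (0.004850/(2A)) t.
Tank is empty when √h = 0: t_empty = 2A√h₀/0.004850.
t_empty = 2·2.383·√2.630/0.004850 = 4.76600·1.62173/0.004850 = 1593.64 s.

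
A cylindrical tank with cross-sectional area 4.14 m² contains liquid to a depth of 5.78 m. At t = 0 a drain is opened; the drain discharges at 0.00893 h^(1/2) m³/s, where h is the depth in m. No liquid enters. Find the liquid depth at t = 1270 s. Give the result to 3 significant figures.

1.07 m

With no inflow, A dh/dt = −0.00893 √h.
Separate and integrate: 2(√h − √h₀) = −(0.00893/A) t.
√h = √5.78 − 0.00893·1270/(2·4.14) = 2.4042 − 1.3697 = 1.0345.
h = 1.0345² = 1.0701 m.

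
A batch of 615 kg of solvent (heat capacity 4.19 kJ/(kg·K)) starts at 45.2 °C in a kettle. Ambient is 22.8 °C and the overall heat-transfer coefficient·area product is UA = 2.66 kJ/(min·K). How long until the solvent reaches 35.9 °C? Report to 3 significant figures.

520 min

Energy balance: M c_p dT/dt = −UA(T − T_amb).
τ = M c_p/UA = 968.74 min; T_ss = T_amb = 22.800 °C.
T(t) = T_ss + (T₀ − T_ss)e^(−t/τ); set T = 35.9:
t = −τ ln[(T − T_ss)/(T₀ − T_ss)] = −968.74 · ln(0.58482) = 519.68 min.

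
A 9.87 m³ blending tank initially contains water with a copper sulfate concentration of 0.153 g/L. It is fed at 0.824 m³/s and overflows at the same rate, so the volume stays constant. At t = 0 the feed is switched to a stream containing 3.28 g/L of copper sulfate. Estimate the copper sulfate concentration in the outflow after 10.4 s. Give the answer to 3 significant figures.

Unsteady species balance (constant V, well mixed): V dC/dt = Q(C_in − C).
Rewrite as dC/dt + C/τ = C_in/τ, τ = V/Q = 11.978 s.
This is linear first-order; C(t) = C_in + (C₀ − C_in) e^(−t/τ).
C(10.4) = 3.28 + (0.153 − 3.28)·e^(−10.4/11.978) = 3.28 + (-3.1270)·0.41969 = 1.9676 g/L.

1.97 g/L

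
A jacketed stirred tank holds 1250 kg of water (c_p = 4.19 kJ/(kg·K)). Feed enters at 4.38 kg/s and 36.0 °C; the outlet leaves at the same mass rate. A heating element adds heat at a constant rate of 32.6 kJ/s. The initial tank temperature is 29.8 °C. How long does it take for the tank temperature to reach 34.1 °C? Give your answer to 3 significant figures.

221 s

Unsteady energy balance on the tank contents: M c_p dT/dt = ṁ c_p (T_in − T) + 32.6.
τ = M/ṁ = 285.39 s; T_ss = T_in + Q̇/(ṁ c_p) = 37.776 °C.
T(t) = T_ss + (T₀ − T_ss) e^(−t/τ). Set T = 34.1:
e^(−t/τ) = (34.1 − 37.776)/(29.8 − 37.776) = 0.46091
t = −285.39 · ln(0.46091) = 221.05 s.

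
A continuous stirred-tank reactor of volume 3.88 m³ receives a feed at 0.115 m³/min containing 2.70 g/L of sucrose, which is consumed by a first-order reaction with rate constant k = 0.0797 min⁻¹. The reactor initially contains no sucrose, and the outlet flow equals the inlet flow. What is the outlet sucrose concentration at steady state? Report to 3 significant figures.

0.732 g/L

Species balance: V dC/dt = Q C_in − Q C − k V C.
At steady state: 0 = Q C_in − (Q + kV) C_ss, so C_ss = Q C_in/(Q + kV).
C_ss = 0.115·2.70/(0.115 + 0.0797·3.88) = 0.31050/0.42424 = 0.73190 g/L.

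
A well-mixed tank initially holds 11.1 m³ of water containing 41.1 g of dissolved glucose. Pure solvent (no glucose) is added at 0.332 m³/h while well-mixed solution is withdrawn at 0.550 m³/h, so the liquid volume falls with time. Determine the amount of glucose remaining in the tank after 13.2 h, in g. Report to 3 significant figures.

Let m(t) be the amount of glucose. Volume: V(t) = V₀ + (Q_in − Q_out) t = 11.1 − 0.21800 t; V(13.2) = 8.2224 m³.
Species balance (pure solvent in): dm/dt = −Q_out · m/V(t).
Separate: dm/m = −Q_out dt/V(t) ⇒ ln(m/m₀) = −(Q_out/(Q_in−Q_out)) ln(V/V₀).
m = m₀ (V₀/V)^(Q_out/(Q_in−Q_out)) = 41.1 × (11.1/8.2224)^(-2.5229) = 19.277 g.

19.3 g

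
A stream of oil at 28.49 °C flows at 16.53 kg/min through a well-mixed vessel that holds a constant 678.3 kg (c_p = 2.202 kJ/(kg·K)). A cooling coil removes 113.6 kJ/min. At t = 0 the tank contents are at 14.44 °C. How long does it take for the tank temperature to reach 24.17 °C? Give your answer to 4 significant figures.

90.68 min

Heat balance on the well-mixed liquid: M c_p dT/dt = ṁ c_p (T_in − T) − 113.6.
τ = M/ṁ = 41.0345 min; T_ss = T_in − Q̇/(ṁ c_p) = 25.3690 °C.
T(t) = T_ss + (T₀ − T_ss) e^(−t/τ). Set T = 24.17:
e^(−t/τ) = (24.17 − 25.3690)/(14.44 − 25.3690) = 0.109711
t = −41.0345 · ln(0.109711) = 90.6822 min.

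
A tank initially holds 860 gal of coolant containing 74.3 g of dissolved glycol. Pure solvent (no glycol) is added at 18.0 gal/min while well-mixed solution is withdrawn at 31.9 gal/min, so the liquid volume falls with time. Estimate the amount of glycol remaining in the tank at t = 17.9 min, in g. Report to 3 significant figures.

Let m(t) be the amount of glycol. Volume: V(t) = V₀ + (Q_in − Q_out) t = 860 − 13.900 t; V(17.9) = 611.19 gal.
Species balance (pure solvent in): dm/dt = −Q_out · m/V(t).
Separate: dm/m = −Q_out dt/V(t) ⇒ ln(m/m₀) = −(Q_out/(Q_in−Q_out)) ln(V/V₀).
m = m₀ (V₀/V)^(Q_out/(Q_in−Q_out)) = 74.3 × (860/611.19)^(-2.2950) = 33.931 g.

33.9 g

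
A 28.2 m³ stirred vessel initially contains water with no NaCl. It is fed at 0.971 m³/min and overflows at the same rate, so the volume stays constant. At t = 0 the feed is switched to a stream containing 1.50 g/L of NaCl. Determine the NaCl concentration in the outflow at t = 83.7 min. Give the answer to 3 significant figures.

Transient balance on the dissolved component: V dC/dt = Q(C_in − C).
Time constant τ = V/Q = 28.2/0.971 = 29.042 min.
Integrating: C(t) = C_in + (C₀ − C_in) e^(−t/τ).
C(83.7) = 1.50 + (0 − 1.50)·e^(−83.7/29.042) = 1.50 + (-1.5000)·0.056022 = 1.4160 g/L.

1.42 g/L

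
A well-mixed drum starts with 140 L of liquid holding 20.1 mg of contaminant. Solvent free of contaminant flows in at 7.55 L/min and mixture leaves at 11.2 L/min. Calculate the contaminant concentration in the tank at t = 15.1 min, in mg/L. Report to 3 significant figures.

Let m(t) be the amount of contaminant. Volume: V(t) = V₀ + (Q_in − Q_out) t = 140 − 3.6500 t; V(15.1) = 84.885 L.
Solute balance: dm/dt = 0 − Q_out C = −Q_out m/V(t).
Separate: dm/m = −Q_out dt/V(t) ⇒ ln(m/m₀) = −(Q_out/(Q_in−Q_out)) ln(V/V₀).
m = m₀ (V₀/V)^(Q_out/(Q_in−Q_out)) = 20.1 × (140/84.885)^(-3.0685) = 4.3293 mg.
C = m/V = 4.3293/84.885 = 0.051002 mg/L.

0.0510 mg/L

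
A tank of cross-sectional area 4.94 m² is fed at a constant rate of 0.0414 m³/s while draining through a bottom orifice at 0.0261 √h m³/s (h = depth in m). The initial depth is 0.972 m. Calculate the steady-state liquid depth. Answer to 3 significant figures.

2.52 m

Volume balance on the tank: A dh/dt = Q_in − 0.0261 √h. At steady state dh/dt = 0:
Q_in = 0.0261 √h_ss ⇒ √h_ss = 0.0414/0.0261 = 1.5862.
h_ss = 1.5862² = 2.5161 m. (Since h₀ = 0.972 m < h_ss, the level will rise toward this value.)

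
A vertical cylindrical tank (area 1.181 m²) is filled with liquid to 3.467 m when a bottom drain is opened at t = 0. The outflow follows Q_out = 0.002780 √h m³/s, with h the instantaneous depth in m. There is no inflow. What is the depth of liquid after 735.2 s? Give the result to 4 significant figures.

0.9934 m

A dh/dt = −Q_out = −0.002780 √h.
Separate and integrate: 2(√h − √h₀) = −(0.002780/A) t.
√h = √3.467 − 0.002780·735.2/(2·1.181) = 1.86199 − 0.865307 = 0.996681.
h = 0.996681² = 0.993373 m.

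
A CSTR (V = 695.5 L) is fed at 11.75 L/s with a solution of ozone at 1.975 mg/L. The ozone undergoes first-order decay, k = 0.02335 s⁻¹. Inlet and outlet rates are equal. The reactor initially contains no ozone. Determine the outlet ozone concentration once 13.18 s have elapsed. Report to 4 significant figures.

Species balance: V dC/dt = Q C_in − Q C − k V C.
This is linear with rate a = Q/V + k = 0.0402443 s⁻¹.
C_ss = Q C_in/(Q + kV) = 0.829093 mg/L; C(t) = C_ss + (C₀ − C_ss) e^(−a t).
C(13.18) = 0.829093 + (-0.829093)·e^(−0.0402443·13.18) = 0.829093 + (-0.829093)·0.588358 = 0.341290 mg/L.

0.3413 mg/L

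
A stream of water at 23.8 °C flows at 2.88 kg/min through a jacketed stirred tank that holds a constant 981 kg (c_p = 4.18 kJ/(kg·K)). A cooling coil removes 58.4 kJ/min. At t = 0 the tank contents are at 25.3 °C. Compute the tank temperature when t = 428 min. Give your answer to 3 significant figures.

M c_p dT/dt = ṁ c_p (T_in − T) − Q̇.
Rearrange: dT/dt = (T_ss − T)/τ with τ = M/ṁ = 340.62 min and T_ss = T_in − Q̇/(ṁ c_p) = 18.949 °C.
Integrating: T(t) = T_ss + (T₀ − T_ss) e^(−t/τ).
T(428) = 18.949 + (6.3511)·e^(−428/340.62) = 18.949 + (6.3511)·0.28464 = 20.757 °C.

20.8 °C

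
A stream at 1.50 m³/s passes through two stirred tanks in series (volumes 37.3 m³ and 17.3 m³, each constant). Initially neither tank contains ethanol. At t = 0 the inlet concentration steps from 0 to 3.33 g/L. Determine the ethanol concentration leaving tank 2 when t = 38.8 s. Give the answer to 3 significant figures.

Each tank obeys Vᵢ dCᵢ/dt = Q(Cᵢ₋₁ − Cᵢ), so τᵢ = Vᵢ/Q.
τ₁ = 37.3/1.50 = 24.867 s; τ₂ = 17.3/1.50 = 11.533 s.
Solving the cascade with C₁(0)=C₂(0)=0 gives C₂(t) = C_in[1 − (τ₁ e^(−t/τ₁) − τ₂ e^(−t/τ₂))/(τ₁ − τ₂)].
At t = 38.8: e^(−t/τ₁) = 0.21007, e^(−t/τ₂) = 0.034591.
C₂ = 3.33·[1 − (24.867·0.21007 − 11.533·0.034591)/(13.333)] = 3.33·0.63814 = 2.1250 g/L.

2.13 g/L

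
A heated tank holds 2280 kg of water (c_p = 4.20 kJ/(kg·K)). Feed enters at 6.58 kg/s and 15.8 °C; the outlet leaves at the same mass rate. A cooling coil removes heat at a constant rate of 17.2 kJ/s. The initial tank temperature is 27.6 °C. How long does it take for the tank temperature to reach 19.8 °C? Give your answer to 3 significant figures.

343 s

First-law balance (no shaft work): M c_p dT/dt = ṁ c_p (T_in − T) − 17.2.
τ = M/ṁ = 346.50 s; T_ss = T_in − Q̇/(ṁ c_p) = 15.178 °C.
T(t) = T_ss + (T₀ − T_ss) e^(−t/τ). Set T = 19.8:
e^(−t/τ) = (19.8 − 15.178)/(27.6 − 15.178) = 0.37210
t = −346.50 · ln(0.37210) = 342.55 s.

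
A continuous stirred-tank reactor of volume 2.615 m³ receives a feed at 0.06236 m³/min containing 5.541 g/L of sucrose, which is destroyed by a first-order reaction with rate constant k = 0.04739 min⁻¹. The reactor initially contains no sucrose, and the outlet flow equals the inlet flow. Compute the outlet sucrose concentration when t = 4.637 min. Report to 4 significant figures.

0.5218 g/L

Species balance: V dC/dt = Q C_in − Q C − k V C.
dC/dt = (Q/V) C_in − (Q/V + k) C; effective rate a = Q/V + k = 0.0238470 + 0.04739 = 0.0712370 min⁻¹.
C_ss = Q C_in/(Q + kV) = 1.85488 g/L; C(t) = C_ss + (C₀ − C_ss) e^(−a t).
C(4.637) = 1.85488 + (-1.85488)·e^(−0.0712370·4.637) = 1.85488 + (-1.85488)·0.718689 = 0.521799 g/L.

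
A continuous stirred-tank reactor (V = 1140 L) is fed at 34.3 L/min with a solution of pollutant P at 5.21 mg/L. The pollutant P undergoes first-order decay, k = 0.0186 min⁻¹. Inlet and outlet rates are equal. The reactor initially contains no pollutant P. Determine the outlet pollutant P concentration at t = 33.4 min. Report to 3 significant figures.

Species balance: V dC/dt = Q C_in − Q C − k V C.
This is linear with rate a = Q/V + k = 0.048688 min⁻¹.
C_ss = Q C_in/(Q + kV) = 3.2196 mg/L; C(t) = C_ss + (C₀ − C_ss) e^(−a t).
C(33.4) = 3.2196 + (-3.2196)·e^(−0.048688·33.4) = 3.2196 + (-3.2196)·0.19668 = 2.5864 mg/L.

2.59 mg/L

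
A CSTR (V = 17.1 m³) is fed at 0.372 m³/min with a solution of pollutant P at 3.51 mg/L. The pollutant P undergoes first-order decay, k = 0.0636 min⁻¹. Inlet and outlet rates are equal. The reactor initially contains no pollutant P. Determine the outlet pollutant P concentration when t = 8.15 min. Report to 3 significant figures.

0.448 mg/L

Accumulation = in − out − consumed: V dC/dt = Q C_in − Q C − k V C.
dC/dt = (Q/V) C_in − (Q/V + k) C; effective rate a = Q/V + k = 0.021754 + 0.0636 = 0.085354 min⁻¹.
C_ss = Q C_in/(Q + kV) = 0.89460 mg/L; C(t) = C_ss + (C₀ − C_ss) e^(−a t).
C(8.15) = 0.89460 + (-0.89460)·e^(−0.085354·8.15) = 0.89460 + (-0.89460)·0.49876 = 0.44841 mg/L.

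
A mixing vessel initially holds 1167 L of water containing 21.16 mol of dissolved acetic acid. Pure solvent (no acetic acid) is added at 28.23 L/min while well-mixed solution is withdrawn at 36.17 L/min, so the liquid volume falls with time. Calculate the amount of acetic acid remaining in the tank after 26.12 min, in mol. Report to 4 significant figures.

8.678 mol

Total volume: dV/dt = Q_in − Q_out = -7.94000 L/min, so V(t) = 1167 − 7.94000 t and V(26.12) = 959.607 L.
No acetic acid enters, so dm/dt = −Q_out · (m/V).
Separate: dm/m = −Q_out dt/V(t) ⇒ ln(m/m₀) = −(Q_out/(Q_in−Q_out)) ln(V/V₀).
m = m₀ (V₀/V)^(Q_out/(Q_in−Q_out)) = 21.16 × (1167/959.607)^(-4.55542) = 8.67778 mol.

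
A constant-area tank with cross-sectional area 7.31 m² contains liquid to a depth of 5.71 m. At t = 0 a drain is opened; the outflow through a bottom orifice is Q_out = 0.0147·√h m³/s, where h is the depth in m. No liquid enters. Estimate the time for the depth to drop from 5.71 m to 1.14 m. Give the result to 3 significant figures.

1310 s

Unsteady balance on liquid volume: A dh/dt = −0.0147 √h.
∫ h^(−1/2) dh = −(0.0147/A) ∫ dt, giving 2√h = 2√h₀ − (0.0147/A) t.
t = 2A(√h₀ − √h)/0.0147 = 2·7.31·(√5.71 − √1.14)/0.0147
  = 14.620 × (2.3896 − 1.0677) / 0.0147 = 1314.7 s.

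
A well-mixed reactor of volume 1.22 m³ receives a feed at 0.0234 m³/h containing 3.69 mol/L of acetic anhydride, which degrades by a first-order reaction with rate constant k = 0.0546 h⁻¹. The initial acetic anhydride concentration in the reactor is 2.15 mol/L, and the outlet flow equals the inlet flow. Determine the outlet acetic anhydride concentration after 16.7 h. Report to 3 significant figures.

V dC/dt = Q(C_in − C) − k V C.
This is linear with rate a = Q/V + k = 0.073780 h⁻¹.
C_ss = Q C_in/(Q + kV) = 0.95927 mol/L; C(t) = C_ss + (C₀ − C_ss) e^(−a t).
C(16.7) = 0.95927 + (1.1907)·e^(−0.073780·16.7) = 0.95927 + (1.1907)·0.29167 = 1.3066 mol/L.

1.31 mol/L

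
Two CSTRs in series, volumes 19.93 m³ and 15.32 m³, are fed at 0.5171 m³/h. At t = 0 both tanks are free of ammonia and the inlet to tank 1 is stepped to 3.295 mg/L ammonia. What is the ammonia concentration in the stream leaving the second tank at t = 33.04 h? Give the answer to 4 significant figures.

Species balance on tank i: dCᵢ/dt = (Cᵢ₋₁ − Cᵢ)/τᵢ with τᵢ = Vᵢ/Q.
τ₁ = 19.93/0.5171 = 38.5419 h; τ₂ = 15.32/0.5171 = 29.6268 h.
Solving the cascade with C₁(0)=C₂(0)=0 gives C₂(t) = C_in[1 − (τ₁ e^(−t/τ₁) − τ₂ e^(−t/τ₂))/(τ₁ − τ₂)].
At t = 33.04: e^(−t/τ₁) = 0.424328, e^(−t/τ₂) = 0.327847.
C₂ = 3.295·[1 − (38.5419·0.424328 − 29.6268·0.327847)/(8.91510)] = 3.295·0.255048 = 0.840382 mg/L.

0.8404 mg/L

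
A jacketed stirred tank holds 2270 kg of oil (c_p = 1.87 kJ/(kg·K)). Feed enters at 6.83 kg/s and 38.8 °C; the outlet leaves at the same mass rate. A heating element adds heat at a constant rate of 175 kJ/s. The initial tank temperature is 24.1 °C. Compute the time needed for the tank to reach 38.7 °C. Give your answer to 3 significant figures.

M c_p dT/dt = ṁ c_p (T_in − T) + Q̇.
τ = M/ṁ = 332.36 s; T_ss = T_in + Q̇/(ṁ c_p) = 52.502 °C.
T(t) = T_ss + (T₀ − T_ss) e^(−t/τ). Set T = 38.7:
e^(−t/τ) = (38.7 − 52.502)/(24.1 − 52.502) = 0.48595
t = −332.36 · ln(0.48595) = 239.85 s.

240 s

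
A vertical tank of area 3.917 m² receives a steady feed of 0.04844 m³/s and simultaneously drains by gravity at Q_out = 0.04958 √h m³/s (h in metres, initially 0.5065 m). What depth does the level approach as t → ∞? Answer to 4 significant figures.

0.9545 m

Level balance: A dh/dt = 0.04844 − 0.04958 √h. Setting dh/dt = 0:
Q_in = 0.04958 √h_ss ⇒ √h_ss = 0.04844/0.04958 = 0.977007.
h_ss = 0.977007² = 0.954542 m. (Since h₀ = 0.5065 m < h_ss, the level will rise toward this value.)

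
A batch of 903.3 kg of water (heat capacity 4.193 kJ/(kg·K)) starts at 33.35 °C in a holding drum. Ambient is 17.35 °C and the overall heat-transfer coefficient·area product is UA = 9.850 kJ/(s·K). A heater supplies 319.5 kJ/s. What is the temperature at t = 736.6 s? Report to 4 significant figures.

First-law balance (no shaft work): M c_p dT/dt = −UA(T − T_amb) + Q̇.
dT/dt = (T_ss − T)/τ with T_ss = T_amb + Q̇/UA = 17.35 + 319.5/9.850 = 49.7865 °C, τ = M c_p/UA = 903.3·4.193/9.850 = 384.522 s.
T approaches T_ss exponentially: T(t) = T_ss + (T₀ − T_ss) e^(−t/τ).
T(736.6) = 49.7865 + (-16.4365)·0.147249 = 47.3663 °C.

47.37 °C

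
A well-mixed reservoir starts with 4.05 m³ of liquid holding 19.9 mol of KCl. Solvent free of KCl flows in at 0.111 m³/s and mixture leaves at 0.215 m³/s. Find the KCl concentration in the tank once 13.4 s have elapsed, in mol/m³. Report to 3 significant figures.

3.13 mol/m³

Total volume: dV/dt = Q_in − Q_out = -0.10400 m³/s, so V(t) = 4.05 − 0.10400 t and V(13.4) = 2.6564 m³.
Solute balance: dm/dt = 0 − Q_out C = −Q_out m/V(t).
dm/m = −Q_out dt/(V₀ − 0.10400 t); integrating gives ln(m/m₀) = −(Q_out/(Q_in−Q_out)) ln(V/V₀).
m = m₀ (V₀/V)^(Q_out/(Q_in−Q_out)) = 19.9 × (4.05/2.6564)^(-2.0673) = 8.3215 mol.
C = m/V = 8.3215/2.6564 = 3.1326 mol/m³.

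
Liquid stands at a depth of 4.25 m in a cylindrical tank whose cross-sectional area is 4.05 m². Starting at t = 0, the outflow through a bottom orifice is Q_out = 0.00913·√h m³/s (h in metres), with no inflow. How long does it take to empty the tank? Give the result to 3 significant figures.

Accumulation of liquid (constant cross-section A): A dh/dt = −0.00913 √h.
∫ h^(−1/2) dh = −(0.00913/A) ∫ dt, giving 2√h = 2√h₀ − (0.00913/A) t.
Tank is empty when √h = 0: t_empty = 2A√h₀/0.00913.
t_empty = 2·4.05·√4.25/0.00913 = 8.1000·2.0616/0.00913 = 1829.0 s.

1830 s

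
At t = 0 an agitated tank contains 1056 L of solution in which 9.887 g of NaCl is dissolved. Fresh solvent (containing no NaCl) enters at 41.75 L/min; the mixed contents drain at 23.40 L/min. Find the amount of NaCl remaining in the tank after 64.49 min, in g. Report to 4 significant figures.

Let m(t) be the amount of NaCl. Volume: V(t) = V₀ + (Q_in − Q_out) t = 1056 + 18.3500 t; V(64.49) = 2239.39 L.
Species balance (pure solvent in): dm/dt = −Q_out · m/V(t).
dm/m = −Q_out dt/(V₀ + 18.3500 t); integrating gives ln(m/m₀) = −(Q_out/(Q_in−Q_out)) ln(V/V₀).
m = m₀ (V₀/V)^(Q_out/(Q_in−Q_out)) = 9.887 × (1056/2239.39)^(1.27520) = 3.79100 g.

3.791 g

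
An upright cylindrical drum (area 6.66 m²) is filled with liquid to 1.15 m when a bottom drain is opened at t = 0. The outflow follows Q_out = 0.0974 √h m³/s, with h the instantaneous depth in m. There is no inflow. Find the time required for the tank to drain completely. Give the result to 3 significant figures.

147 s

A dh/dt = −Q_out = −0.0974 √h.
Separate and integrate: 2(√h − √h₀) = −(0.0974/A) t.
Set h = 0: 2√h₀ = (0.0974/A) t_empty ⇒ t_empty = 2A√h₀/0.0974.
t_empty = 2·6.66·√1.15/0.0974 = 13.320·1.0724/0.0974 = 146.65 s.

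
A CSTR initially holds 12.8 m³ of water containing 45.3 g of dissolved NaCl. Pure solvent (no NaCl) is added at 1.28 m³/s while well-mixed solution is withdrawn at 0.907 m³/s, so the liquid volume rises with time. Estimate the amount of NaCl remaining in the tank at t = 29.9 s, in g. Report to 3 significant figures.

Let m(t) be the amount of NaCl. Volume: V(t) = V₀ + (Q_in − Q_out) t = 12.8 + 0.37300 t; V(29.9) = 23.953 m³.
Species balance (pure solvent in): dm/dt = −Q_out · m/V(t).
dm/m = −Q_out dt/(V₀ + 0.37300 t); integrating gives ln(m/m₀) = −(Q_out/(Q_in−Q_out)) ln(V/V₀).
m = m₀ (V₀/V)^(Q_out/(Q_in−Q_out)) = 45.3 × (12.8/23.953)^(2.4316) = 9.8706 g.

9.87 g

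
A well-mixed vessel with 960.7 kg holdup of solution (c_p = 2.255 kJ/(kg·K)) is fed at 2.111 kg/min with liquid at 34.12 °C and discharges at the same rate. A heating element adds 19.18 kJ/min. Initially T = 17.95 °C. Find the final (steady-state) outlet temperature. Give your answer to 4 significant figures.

38.15 °C

First-law balance (no shaft work): M c_p dT/dt = ṁ c_p (T_in − T) + 19.18.
At steady state dT/dt = 0 ⇒ T_ss = T_in + Q̇/(ṁ c_p) = 34.12 + 19.18/(2.111·2.255) = 38.1492 °C.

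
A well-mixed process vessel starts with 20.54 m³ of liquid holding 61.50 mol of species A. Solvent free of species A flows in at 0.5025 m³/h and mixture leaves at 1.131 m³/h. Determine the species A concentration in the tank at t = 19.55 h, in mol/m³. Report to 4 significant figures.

1.444 mol/m³

Total volume: dV/dt = Q_in − Q_out = -0.628500 m³/h, so V(t) = 20.54 − 0.628500 t and V(19.55) = 8.25282 m³.
Solute balance: dm/dt = 0 − Q_out C = −Q_out m/V(t).
dm/m = −Q_out dt/(V₀ − 0.628500 t); integrating gives ln(m/m₀) = −(Q_out/(Q_in−Q_out)) ln(V/V₀).
m = m₀ (V₀/V)^(Q_out/(Q_in−Q_out)) = 61.50 × (20.54/8.25282)^(-1.79952) = 11.9198 mol.
C = m/V = 11.9198/8.25282 = 1.44433 mol/m³.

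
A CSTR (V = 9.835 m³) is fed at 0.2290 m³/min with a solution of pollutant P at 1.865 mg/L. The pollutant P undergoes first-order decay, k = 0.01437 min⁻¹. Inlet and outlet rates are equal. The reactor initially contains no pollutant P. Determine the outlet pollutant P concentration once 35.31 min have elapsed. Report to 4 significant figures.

0.8481 mg/L

Species balance: V dC/dt = Q C_in − Q C − k V C.
This is linear with rate a = Q/V + k = 0.0376542 min⁻¹.
C_ss = Q C_in/(Q + kV) = 1.15326 mg/L; C(t) = C_ss + (C₀ − C_ss) e^(−a t).
C(35.31) = 1.15326 + (-1.15326)·e^(−0.0376542·35.31) = 1.15326 + (-1.15326)·0.264591 = 0.848116 mg/L.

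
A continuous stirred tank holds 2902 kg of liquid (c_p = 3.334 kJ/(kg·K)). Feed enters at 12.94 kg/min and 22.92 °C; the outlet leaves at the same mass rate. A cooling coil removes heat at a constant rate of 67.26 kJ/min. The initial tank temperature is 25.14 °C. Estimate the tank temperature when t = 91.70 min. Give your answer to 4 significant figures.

M c_p dT/dt = ṁ c_p (T_in − T) − Q̇.
Rearrange: dT/dt = (T_ss − T)/τ with τ = M/ṁ = 224.266 min and T_ss = T_in − Q̇/(ṁ c_p) = 21.3610 °C.
This is linear first-order; T(t) = T_ss + (T₀ − T_ss) e^(−t/τ).
T(91.70) = 21.3610 + (3.77904)·e^(−91.70/224.266) = 21.3610 + (3.77904)·0.664387 = 23.8717 °C.

23.87 °C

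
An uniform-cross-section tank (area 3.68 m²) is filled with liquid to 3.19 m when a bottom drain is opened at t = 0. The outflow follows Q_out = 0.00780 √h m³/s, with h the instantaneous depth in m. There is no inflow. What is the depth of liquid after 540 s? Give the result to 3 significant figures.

With no inflow, A dh/dt = −0.00780 √h.
∫ h^(−1/2) dh = −(0.00780/A) ∫ dt, giving 2√h = 2√h₀ − (0.00780/A) t.
√h = √3.19 − 0.00780·540/(2·3.68) = 1.7861 − 0.57228 = 1.2138.
h = 1.2138² = 1.4732 m.

1.47 m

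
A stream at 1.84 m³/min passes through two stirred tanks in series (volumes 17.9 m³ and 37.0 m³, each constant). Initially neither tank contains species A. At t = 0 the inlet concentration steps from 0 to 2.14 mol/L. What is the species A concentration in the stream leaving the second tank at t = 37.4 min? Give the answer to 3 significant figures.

Time constants: τᵢ = Vᵢ/Q for each well-mixed tank.
τ₁ = 17.9/1.84 = 9.7283 min; τ₂ = 37.0/1.84 = 20.109 min.
Solving the cascade with C₁(0)=C₂(0)=0 gives C₂(t) = C_in[1 − (τ₁ e^(−t/τ₁) − τ₂ e^(−t/τ₂))/(τ₁ − τ₂)].
At t = 37.4: e^(−t/τ₁) = 0.021398, e^(−t/τ₂) = 0.15569.
C₂ = 2.14·[1 − (9.7283·0.021398 − 20.109·0.15569)/(-10.380)] = 2.14·0.71846 = 1.5375 mol/L.

1.54 mol/L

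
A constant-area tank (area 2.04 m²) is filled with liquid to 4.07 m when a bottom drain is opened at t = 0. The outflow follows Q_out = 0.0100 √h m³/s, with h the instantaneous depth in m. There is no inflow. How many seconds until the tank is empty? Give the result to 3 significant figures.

823 s

A dh/dt = −Q_out = −0.0100 √h.
This is separable: 2 d(√h)/dt = −0.0100/A, so √h = √h₀ − (0.0100/(2A)) t.
Set h = 0: 2√h₀ = (0.0100/A) t_empty ⇒ t_empty = 2A√h₀/0.0100.
t_empty = 2·2.04·√4.07/0.0100 = 4.0800·2.0174/0.0100 = 823.11 s.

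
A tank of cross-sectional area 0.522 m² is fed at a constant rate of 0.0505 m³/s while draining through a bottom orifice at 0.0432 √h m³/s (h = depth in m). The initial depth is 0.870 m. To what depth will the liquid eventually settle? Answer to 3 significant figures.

1.37 m

A dh/dt = Q_in − 0.0432 √h. Steady state requires inflow = outflow:
Q_in = 0.0432 √h_ss ⇒ √h_ss = 0.0505/0.0432 = 1.1690.
h_ss = 1.1690² = 1.3665 m. (Since h₀ = 0.870 m < h_ss, the level will rise toward this value.)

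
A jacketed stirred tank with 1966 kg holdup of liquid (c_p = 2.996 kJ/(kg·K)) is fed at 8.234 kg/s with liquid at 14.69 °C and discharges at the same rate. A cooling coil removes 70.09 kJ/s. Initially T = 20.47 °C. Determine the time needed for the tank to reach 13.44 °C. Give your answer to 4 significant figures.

Unsteady energy balance on the tank contents: M c_p dT/dt = ṁ c_p (T_in − T) − 70.09.
τ = M/ṁ = 238.766 s; T_ss = T_in − Q̇/(ṁ c_p) = 11.8488 °C.
T(t) = T_ss + (T₀ − T_ss) e^(−t/τ). Set T = 13.44:
e^(−t/τ) = (13.44 − 11.8488)/(20.47 − 11.8488) = 0.184569
t = −238.766 · ln(0.184569) = 403.450 s.

403.5 s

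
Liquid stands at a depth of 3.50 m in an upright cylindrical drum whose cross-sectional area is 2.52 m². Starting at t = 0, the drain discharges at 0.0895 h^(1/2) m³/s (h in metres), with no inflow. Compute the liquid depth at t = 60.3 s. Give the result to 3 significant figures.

0.640 m

Unsteady balance on liquid volume: A dh/dt = −0.0895 √h.
This is separable: 2 d(√h)/dt = −0.0895/A, so √h = √h₀ − (0.0895/(2A)) t.
√h = √3.50 − 0.0895·60.3/(2·2.52) = 1.8708 − 1.0708 = 0.80003.
h = 0.80003² = 0.64004 m.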